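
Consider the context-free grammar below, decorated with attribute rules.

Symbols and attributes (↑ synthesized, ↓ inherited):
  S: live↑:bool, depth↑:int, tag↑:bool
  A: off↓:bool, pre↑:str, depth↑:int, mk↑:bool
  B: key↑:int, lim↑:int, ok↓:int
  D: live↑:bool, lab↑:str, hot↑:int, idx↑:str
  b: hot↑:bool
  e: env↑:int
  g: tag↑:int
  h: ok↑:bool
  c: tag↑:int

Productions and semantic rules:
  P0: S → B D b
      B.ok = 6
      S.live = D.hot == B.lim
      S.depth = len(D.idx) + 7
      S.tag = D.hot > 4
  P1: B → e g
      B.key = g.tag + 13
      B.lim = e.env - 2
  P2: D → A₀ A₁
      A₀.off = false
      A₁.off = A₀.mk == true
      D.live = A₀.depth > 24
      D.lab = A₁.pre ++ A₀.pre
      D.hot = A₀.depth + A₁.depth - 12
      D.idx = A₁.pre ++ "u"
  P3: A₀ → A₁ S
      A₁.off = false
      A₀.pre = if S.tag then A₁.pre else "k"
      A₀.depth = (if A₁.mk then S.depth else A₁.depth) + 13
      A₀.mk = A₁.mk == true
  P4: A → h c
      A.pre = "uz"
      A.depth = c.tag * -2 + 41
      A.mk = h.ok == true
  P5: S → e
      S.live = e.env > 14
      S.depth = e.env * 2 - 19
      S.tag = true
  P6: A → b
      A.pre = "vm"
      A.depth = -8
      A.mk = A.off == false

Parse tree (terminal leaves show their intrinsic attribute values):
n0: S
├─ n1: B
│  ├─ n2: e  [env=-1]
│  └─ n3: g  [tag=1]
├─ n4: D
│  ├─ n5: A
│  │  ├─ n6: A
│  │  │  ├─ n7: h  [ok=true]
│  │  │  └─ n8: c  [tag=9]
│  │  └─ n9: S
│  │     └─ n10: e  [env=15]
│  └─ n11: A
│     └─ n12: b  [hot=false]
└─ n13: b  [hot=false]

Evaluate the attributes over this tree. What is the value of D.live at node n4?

false

1. n1.ok = 6  [6]
2. n2.env = -1  [terminal]
3. n3.tag = 1  [terminal]
4. n1.key = 14  [g.tag + 13]
5. n1.lim = -3  [e.env - 2]
6. n5.off = false  [false]
7. n6.off = false  [false]
8. n7.ok = true  [terminal]
9. n8.tag = 9  [terminal]
10. n6.pre = "uz"  ["uz"]
11. n6.depth = 23  [c.tag * -2 + 41]
12. n6.mk = true  [h.ok == true]
13. n10.env = 15  [terminal]
14. n9.live = true  [e.env > 14]
15. n9.depth = 11  [e.env * 2 - 19]
16. n9.tag = true  [true]
17. n5.pre = "uz"  [if S.tag then A₁.pre else "k"]
18. n5.depth = 24  [(if A₁.mk then S.depth else A₁.depth) + 13]
19. n5.mk = true  [A₁.mk == true]
20. n11.off = true  [A₀.mk == true]
21. n12.hot = false  [terminal]
22. n11.pre = "vm"  ["vm"]
23. n11.depth = -8  [-8]
24. n11.mk = false  [A.off == false]
25. n4.live = false  [A₀.depth > 24]
26. n4.lab = "vmuz"  [A₁.pre ++ A₀.pre]
27. n4.hot = 4  [A₀.depth + A₁.depth - 12]
28. n4.idx = "vmu"  [A₁.pre ++ "u"]
29. n13.hot = false  [terminal]
30. n0.live = false  [D.hot == B.lim]
31. n0.depth = 10  [len(D.idx) + 7]
32. n0.tag = false  [D.hot > 4]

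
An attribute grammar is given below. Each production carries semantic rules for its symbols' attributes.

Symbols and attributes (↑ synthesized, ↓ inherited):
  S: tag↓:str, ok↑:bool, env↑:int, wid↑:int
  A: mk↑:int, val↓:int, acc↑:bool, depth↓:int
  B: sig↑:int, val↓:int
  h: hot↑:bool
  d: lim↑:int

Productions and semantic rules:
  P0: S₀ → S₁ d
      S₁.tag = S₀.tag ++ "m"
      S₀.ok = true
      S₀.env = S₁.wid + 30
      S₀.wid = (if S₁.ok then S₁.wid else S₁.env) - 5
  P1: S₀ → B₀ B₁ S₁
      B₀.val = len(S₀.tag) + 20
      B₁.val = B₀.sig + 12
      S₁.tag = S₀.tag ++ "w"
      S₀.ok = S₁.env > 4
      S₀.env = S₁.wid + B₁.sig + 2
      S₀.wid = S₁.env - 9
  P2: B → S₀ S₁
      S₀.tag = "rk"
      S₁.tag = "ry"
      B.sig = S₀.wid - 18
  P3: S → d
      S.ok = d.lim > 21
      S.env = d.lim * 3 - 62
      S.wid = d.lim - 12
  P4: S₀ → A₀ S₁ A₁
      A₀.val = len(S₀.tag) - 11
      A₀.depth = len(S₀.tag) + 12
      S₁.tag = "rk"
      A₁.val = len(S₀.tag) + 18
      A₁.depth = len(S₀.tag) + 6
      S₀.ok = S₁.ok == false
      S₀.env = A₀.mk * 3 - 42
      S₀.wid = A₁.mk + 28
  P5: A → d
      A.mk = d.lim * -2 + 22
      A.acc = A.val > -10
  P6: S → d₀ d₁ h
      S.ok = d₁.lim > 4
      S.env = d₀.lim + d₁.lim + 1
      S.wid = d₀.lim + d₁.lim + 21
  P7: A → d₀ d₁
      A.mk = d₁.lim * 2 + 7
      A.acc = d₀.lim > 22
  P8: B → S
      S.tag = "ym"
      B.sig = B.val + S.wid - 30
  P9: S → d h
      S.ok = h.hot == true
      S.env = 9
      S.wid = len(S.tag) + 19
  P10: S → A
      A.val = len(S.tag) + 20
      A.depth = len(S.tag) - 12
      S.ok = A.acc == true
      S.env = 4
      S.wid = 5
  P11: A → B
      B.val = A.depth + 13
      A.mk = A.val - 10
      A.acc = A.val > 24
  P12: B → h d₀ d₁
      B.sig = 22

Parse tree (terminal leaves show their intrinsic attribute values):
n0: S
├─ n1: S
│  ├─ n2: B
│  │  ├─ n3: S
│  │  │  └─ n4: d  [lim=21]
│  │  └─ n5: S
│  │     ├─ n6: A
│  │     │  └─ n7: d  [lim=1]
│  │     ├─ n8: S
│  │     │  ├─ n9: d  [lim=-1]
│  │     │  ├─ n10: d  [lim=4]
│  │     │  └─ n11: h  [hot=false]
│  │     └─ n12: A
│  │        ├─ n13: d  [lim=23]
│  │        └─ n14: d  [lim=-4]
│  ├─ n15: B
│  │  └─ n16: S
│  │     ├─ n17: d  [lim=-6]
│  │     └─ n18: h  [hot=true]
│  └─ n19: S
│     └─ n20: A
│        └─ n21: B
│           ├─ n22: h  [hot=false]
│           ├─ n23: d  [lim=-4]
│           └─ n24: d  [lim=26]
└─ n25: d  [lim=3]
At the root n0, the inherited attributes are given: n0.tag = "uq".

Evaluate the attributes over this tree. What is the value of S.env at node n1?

1. n0.tag = "uq"  [given at root]
2. n1.tag = "uqm"  [S₀.tag ++ "m"]
3. n2.val = 23  [len(S₀.tag) + 20]
4. n3.tag = "rk"  ["rk"]
5. n4.lim = 21  [terminal]
6. n3.ok = false  [d.lim > 21]
7. n3.env = 1  [d.lim * 3 - 62]
8. n3.wid = 9  [d.lim - 12]
9. n5.tag = "ry"  ["ry"]
10. n6.val = -9  [len(S₀.tag) - 11]
11. n6.depth = 14  [len(S₀.tag) + 12]
12. n7.lim = 1  [terminal]
13. n6.mk = 20  [d.lim * -2 + 22]
14. n6.acc = true  [A.val > -10]
15. n8.tag = "rk"  ["rk"]
16. n9.lim = -1  [terminal]
17. n10.lim = 4  [terminal]
18. n11.hot = false  [terminal]
19. n8.ok = false  [d₁.lim > 4]
20. n8.env = 4  [d₀.lim + d₁.lim + 1]
21. n8.wid = 24  [d₀.lim + d₁.lim + 21]
22. n12.val = 20  [len(S₀.tag) + 18]
23. n12.depth = 8  [len(S₀.tag) + 6]
24. n13.lim = 23  [terminal]
25. n14.lim = -4  [terminal]
26. n12.mk = -1  [d₁.lim * 2 + 7]
27. n12.acc = true  [d₀.lim > 22]
28. n5.ok = true  [S₁.ok == false]
29. n5.env = 18  [A₀.mk * 3 - 42]
30. n5.wid = 27  [A₁.mk + 28]
31. n2.sig = -9  [S₀.wid - 18]
32. n15.val = 3  [B₀.sig + 12]
33. n16.tag = "ym"  ["ym"]
34. n17.lim = -6  [terminal]
35. n18.hot = true  [terminal]
36. n16.ok = true  [h.hot == true]
37. n16.env = 9  [9]
38. n16.wid = 21  [len(S.tag) + 19]
39. n15.sig = -6  [B.val + S.wid - 30]
40. n19.tag = "uqmw"  [S₀.tag ++ "w"]
41. n20.val = 24  [len(S.tag) + 20]
42. n20.depth = -8  [len(S.tag) - 12]
43. n21.val = 5  [A.depth + 13]
44. n22.hot = false  [terminal]
45. n23.lim = -4  [terminal]
46. n24.lim = 26  [terminal]
47. n21.sig = 22  [22]
48. n20.mk = 14  [A.val - 10]
49. n20.acc = false  [A.val > 24]
50. n19.ok = false  [A.acc == true]
51. n19.env = 4  [4]
52. n19.wid = 5  [5]
53. n1.ok = false  [S₁.env > 4]
54. n1.env = 1  [S₁.wid + B₁.sig + 2]
55. n1.wid = -5  [S₁.env - 9]
56. n25.lim = 3  [terminal]
57. n0.ok = true  [true]
58. n0.env = 25  [S₁.wid + 30]
59. n0.wid = -4  [(if S₁.ok then S₁.wid else S₁.env) - 5]

1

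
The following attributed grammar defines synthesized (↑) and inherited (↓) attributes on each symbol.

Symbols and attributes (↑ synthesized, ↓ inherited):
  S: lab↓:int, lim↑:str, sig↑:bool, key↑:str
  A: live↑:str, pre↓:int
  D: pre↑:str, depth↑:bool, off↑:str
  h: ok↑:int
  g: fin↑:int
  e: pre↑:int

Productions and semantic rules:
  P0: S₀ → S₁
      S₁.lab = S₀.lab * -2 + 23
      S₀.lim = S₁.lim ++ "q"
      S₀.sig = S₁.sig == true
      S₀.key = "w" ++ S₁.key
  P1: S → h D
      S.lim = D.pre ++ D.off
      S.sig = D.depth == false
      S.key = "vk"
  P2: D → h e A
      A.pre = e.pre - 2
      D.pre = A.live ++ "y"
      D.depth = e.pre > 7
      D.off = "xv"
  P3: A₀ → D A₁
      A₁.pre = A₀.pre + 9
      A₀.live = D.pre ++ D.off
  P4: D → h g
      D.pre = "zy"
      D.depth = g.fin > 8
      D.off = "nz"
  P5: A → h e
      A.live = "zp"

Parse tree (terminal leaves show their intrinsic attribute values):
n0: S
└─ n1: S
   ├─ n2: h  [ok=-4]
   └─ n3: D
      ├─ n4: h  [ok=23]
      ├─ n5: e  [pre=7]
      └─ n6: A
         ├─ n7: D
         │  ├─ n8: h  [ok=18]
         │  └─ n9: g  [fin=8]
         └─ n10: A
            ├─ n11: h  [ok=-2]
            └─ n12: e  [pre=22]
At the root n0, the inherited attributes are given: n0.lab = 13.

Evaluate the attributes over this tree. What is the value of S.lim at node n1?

1. n0.lab = 13  [given at root]
2. n1.lab = -3  [S₀.lab * -2 + 23]
3. n2.ok = -4  [terminal]
4. n4.ok = 23  [terminal]
5. n5.pre = 7  [terminal]
6. n6.pre = 5  [e.pre - 2]
7. n8.ok = 18  [terminal]
8. n9.fin = 8  [terminal]
9. n7.pre = "zy"  ["zy"]
10. n7.depth = false  [g.fin > 8]
11. n7.off = "nz"  ["nz"]
12. n10.pre = 14  [A₀.pre + 9]
13. n11.ok = -2  [terminal]
14. n12.pre = 22  [terminal]
15. n10.live = "zp"  ["zp"]
16. n6.live = "zynz"  [D.pre ++ D.off]
17. n3.pre = "zynzy"  [A.live ++ "y"]
18. n3.depth = false  [e.pre > 7]
19. n3.off = "xv"  ["xv"]
20. n1.lim = "zynzyxv"  [D.pre ++ D.off]
21. n1.sig = true  [D.depth == false]
22. n1.key = "vk"  ["vk"]
23. n0.lim = "zynzyxvq"  [S₁.lim ++ "q"]
24. n0.sig = true  [S₁.sig == true]
25. n0.key = "wvk"  ["w" ++ S₁.key]

"zynzyxv"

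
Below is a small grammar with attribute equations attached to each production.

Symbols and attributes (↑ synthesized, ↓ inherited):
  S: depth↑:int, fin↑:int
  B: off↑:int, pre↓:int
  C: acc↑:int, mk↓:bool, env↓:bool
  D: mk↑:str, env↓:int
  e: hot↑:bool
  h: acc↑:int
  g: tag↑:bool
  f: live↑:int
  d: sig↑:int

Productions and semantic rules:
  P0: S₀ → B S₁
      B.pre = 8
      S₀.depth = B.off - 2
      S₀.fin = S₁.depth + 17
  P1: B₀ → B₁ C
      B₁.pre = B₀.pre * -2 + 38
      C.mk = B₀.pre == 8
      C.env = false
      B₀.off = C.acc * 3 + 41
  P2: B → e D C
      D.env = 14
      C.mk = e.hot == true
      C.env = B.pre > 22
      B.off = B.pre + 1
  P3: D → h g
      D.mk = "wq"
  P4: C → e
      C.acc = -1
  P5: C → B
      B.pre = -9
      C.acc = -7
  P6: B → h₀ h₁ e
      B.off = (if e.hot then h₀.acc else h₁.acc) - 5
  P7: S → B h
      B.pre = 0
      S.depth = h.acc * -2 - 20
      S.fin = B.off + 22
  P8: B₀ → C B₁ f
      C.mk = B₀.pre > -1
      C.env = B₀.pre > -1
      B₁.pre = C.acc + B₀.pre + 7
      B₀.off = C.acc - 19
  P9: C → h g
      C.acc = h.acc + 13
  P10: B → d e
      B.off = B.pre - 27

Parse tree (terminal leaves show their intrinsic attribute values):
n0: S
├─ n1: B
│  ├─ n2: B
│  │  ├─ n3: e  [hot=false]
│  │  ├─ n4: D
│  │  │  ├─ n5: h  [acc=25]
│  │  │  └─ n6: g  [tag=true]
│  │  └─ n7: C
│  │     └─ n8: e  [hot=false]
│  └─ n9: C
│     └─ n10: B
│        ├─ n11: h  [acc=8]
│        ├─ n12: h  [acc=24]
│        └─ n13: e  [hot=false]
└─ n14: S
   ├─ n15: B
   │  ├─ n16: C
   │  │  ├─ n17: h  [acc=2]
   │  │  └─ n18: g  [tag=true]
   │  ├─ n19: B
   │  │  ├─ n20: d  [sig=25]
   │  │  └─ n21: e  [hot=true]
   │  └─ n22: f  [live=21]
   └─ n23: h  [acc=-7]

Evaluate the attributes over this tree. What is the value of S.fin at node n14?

18

1. n1.pre = 8  [8]
2. n2.pre = 22  [B₀.pre * -2 + 38]
3. n3.hot = false  [terminal]
4. n4.env = 14  [14]
5. n5.acc = 25  [terminal]
6. n6.tag = true  [terminal]
7. n4.mk = "wq"  ["wq"]
8. n7.mk = false  [e.hot == true]
9. n7.env = false  [B.pre > 22]
10. n8.hot = false  [terminal]
11. n7.acc = -1  [-1]
12. n2.off = 23  [B.pre + 1]
13. n9.mk = true  [B₀.pre == 8]
14. n9.env = false  [false]
15. n10.pre = -9  [-9]
16. n11.acc = 8  [terminal]
17. n12.acc = 24  [terminal]
18. n13.hot = false  [terminal]
19. n10.off = 19  [(if e.hot then h₀.acc else h₁.acc) - 5]
20. n9.acc = -7  [-7]
21. n1.off = 20  [C.acc * 3 + 41]
22. n15.pre = 0  [0]
23. n16.mk = true  [B₀.pre > -1]
24. n16.env = true  [B₀.pre > -1]
25. n17.acc = 2  [terminal]
26. n18.tag = true  [terminal]
27. n16.acc = 15  [h.acc + 13]
28. n19.pre = 22  [C.acc + B₀.pre + 7]
29. n20.sig = 25  [terminal]
30. n21.hot = true  [terminal]
31. n19.off = -5  [B.pre - 27]
32. n22.live = 21  [terminal]
33. n15.off = -4  [C.acc - 19]
34. n23.acc = -7  [terminal]
35. n14.depth = -6  [h.acc * -2 - 20]
36. n14.fin = 18  [B.off + 22]
37. n0.depth = 18  [B.off - 2]
38. n0.fin = 11  [S₁.depth + 17]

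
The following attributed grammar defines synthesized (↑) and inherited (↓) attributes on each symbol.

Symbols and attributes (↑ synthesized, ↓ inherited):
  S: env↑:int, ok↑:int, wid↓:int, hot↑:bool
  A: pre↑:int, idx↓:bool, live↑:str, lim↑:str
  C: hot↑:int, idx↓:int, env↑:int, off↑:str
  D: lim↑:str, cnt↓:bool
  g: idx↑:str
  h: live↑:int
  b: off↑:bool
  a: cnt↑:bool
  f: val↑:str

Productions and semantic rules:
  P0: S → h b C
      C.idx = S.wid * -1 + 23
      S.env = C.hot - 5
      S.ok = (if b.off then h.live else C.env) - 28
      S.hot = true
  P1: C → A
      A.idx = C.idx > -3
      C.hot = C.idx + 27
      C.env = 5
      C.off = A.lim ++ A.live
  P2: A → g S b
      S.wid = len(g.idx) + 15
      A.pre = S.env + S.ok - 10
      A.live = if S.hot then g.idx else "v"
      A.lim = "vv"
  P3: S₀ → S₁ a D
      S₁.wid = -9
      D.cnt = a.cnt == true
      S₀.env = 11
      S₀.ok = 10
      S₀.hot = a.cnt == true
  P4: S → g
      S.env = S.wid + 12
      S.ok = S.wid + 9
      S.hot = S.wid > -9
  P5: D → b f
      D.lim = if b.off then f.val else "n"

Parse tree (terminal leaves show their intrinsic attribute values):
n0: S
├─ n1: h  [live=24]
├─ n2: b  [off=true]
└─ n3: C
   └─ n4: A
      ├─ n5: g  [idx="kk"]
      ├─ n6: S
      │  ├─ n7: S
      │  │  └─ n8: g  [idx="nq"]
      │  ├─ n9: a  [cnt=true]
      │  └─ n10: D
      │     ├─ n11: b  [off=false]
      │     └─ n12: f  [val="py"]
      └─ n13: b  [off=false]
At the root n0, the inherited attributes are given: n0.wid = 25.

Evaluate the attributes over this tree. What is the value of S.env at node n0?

1. n0.wid = 25  [given at root]
2. n1.live = 24  [terminal]
3. n2.off = true  [terminal]
4. n3.idx = -2  [S.wid * -1 + 23]
5. n4.idx = true  [C.idx > -3]
6. n5.idx = "kk"  [terminal]
7. n6.wid = 17  [len(g.idx) + 15]
8. n7.wid = -9  [-9]
9. n8.idx = "nq"  [terminal]
10. n7.env = 3  [S.wid + 12]
11. n7.ok = 0  [S.wid + 9]
12. n7.hot = false  [S.wid > -9]
13. n9.cnt = true  [terminal]
14. n10.cnt = true  [a.cnt == true]
15. n11.off = false  [terminal]
16. n12.val = "py"  [terminal]
17. n10.lim = "n"  [if b.off then f.val else "n"]
18. n6.env = 11  [11]
19. n6.ok = 10  [10]
20. n6.hot = true  [a.cnt == true]
21. n13.off = false  [terminal]
22. n4.pre = 11  [S.env + S.ok - 10]
23. n4.live = "kk"  [if S.hot then g.idx else "v"]
24. n4.lim = "vv"  ["vv"]
25. n3.hot = 25  [C.idx + 27]
26. n3.env = 5  [5]
27. n3.off = "vvkk"  [A.lim ++ A.live]
28. n0.env = 20  [C.hot - 5]
29. n0.ok = -4  [(if b.off then h.live else C.env) - 28]
30. n0.hot = true  [true]

20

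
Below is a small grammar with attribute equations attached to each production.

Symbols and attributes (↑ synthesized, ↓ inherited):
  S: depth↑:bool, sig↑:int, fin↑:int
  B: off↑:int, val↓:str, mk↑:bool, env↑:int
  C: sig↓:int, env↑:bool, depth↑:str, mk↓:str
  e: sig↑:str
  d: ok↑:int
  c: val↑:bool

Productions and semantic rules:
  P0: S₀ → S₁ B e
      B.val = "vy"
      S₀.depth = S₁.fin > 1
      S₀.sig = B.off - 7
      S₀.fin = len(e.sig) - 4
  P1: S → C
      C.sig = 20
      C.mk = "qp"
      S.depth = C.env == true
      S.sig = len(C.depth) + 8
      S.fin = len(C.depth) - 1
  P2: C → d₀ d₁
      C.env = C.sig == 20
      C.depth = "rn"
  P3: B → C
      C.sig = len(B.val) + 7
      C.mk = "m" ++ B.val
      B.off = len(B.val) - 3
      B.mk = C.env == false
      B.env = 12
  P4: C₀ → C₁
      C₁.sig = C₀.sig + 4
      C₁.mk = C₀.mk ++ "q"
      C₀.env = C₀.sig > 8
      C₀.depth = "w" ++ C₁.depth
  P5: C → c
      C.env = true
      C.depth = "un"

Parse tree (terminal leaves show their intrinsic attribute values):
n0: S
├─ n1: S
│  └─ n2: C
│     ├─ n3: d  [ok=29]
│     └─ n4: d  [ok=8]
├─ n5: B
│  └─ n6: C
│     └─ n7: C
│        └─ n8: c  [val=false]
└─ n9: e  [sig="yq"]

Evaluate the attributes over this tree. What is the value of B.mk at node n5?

1. n2.sig = 20  [20]
2. n2.mk = "qp"  ["qp"]
3. n3.ok = 29  [terminal]
4. n4.ok = 8  [terminal]
5. n2.env = true  [C.sig == 20]
6. n2.depth = "rn"  ["rn"]
7. n1.depth = true  [C.env == true]
8. n1.sig = 10  [len(C.depth) + 8]
9. n1.fin = 1  [len(C.depth) - 1]
10. n5.val = "vy"  ["vy"]
11. n6.sig = 9  [len(B.val) + 7]
12. n6.mk = "mvy"  ["m" ++ B.val]
13. n7.sig = 13  [C₀.sig + 4]
14. n7.mk = "mvyq"  [C₀.mk ++ "q"]
15. n8.val = false  [terminal]
16. n7.env = true  [true]
17. n7.depth = "un"  ["un"]
18. n6.env = true  [C₀.sig > 8]
19. n6.depth = "wun"  ["w" ++ C₁.depth]
20. n5.off = -1  [len(B.val) - 3]
21. n5.mk = false  [C.env == false]
22. n5.env = 12  [12]
23. n9.sig = "yq"  [terminal]
24. n0.depth = false  [S₁.fin > 1]
25. n0.sig = -8  [B.off - 7]
26. n0.fin = -2  [len(e.sig) - 4]

false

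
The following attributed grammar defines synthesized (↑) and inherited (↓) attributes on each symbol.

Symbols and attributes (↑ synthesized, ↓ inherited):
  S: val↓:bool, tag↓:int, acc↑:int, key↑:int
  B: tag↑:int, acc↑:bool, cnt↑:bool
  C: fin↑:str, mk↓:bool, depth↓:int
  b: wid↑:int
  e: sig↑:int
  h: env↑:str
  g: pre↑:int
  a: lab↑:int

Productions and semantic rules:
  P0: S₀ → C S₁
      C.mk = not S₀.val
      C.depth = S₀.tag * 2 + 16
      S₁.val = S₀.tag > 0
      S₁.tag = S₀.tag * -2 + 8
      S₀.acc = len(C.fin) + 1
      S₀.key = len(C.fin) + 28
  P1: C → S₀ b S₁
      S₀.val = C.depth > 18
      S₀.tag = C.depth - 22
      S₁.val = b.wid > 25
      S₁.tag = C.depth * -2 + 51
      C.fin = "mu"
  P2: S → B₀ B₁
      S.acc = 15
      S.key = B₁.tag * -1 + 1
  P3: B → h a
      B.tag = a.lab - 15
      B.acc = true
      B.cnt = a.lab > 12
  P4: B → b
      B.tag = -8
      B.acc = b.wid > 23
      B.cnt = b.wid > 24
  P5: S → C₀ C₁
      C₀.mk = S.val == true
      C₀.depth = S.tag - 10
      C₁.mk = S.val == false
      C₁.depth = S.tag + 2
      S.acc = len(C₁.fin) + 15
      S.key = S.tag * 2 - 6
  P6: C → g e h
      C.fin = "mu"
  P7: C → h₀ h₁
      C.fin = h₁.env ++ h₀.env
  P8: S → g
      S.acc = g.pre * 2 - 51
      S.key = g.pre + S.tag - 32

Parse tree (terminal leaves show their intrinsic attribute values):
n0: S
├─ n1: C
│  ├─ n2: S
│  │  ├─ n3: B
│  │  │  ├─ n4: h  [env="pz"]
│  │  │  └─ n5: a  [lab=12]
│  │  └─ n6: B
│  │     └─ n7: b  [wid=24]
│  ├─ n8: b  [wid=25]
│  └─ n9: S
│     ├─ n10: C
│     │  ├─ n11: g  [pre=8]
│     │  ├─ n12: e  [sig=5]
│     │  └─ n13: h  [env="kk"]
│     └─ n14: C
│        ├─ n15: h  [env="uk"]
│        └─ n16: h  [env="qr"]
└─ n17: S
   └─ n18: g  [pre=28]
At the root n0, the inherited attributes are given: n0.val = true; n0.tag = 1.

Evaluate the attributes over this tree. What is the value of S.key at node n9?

1. n0.val = true  [given at root]
2. n0.tag = 1  [given at root]
3. n1.mk = false  [not S₀.val]
4. n1.depth = 18  [S₀.tag * 2 + 16]
5. n2.val = false  [C.depth > 18]
6. n2.tag = -4  [C.depth - 22]
7. n4.env = "pz"  [terminal]
8. n5.lab = 12  [terminal]
9. n3.tag = -3  [a.lab - 15]
10. n3.acc = true  [true]
11. n3.cnt = false  [a.lab > 12]
12. n7.wid = 24  [terminal]
13. n6.tag = -8  [-8]
14. n6.acc = true  [b.wid > 23]
15. n6.cnt = false  [b.wid > 24]
16. n2.acc = 15  [15]
17. n2.key = 9  [B₁.tag * -1 + 1]
18. n8.wid = 25  [terminal]
19. n9.val = false  [b.wid > 25]
20. n9.tag = 15  [C.depth * -2 + 51]
21. n10.mk = false  [S.val == true]
22. n10.depth = 5  [S.tag - 10]
23. n11.pre = 8  [terminal]
24. n12.sig = 5  [terminal]
25. n13.env = "kk"  [terminal]
26. n10.fin = "mu"  ["mu"]
27. n14.mk = true  [S.val == false]
28. n14.depth = 17  [S.tag + 2]
29. n15.env = "uk"  [terminal]
30. n16.env = "qr"  [terminal]
31. n14.fin = "qruk"  [h₁.env ++ h₀.env]
32. n9.acc = 19  [len(C₁.fin) + 15]
33. n9.key = 24  [S.tag * 2 - 6]
34. n1.fin = "mu"  ["mu"]
35. n17.val = true  [S₀.tag > 0]
36. n17.tag = 6  [S₀.tag * -2 + 8]
37. n18.pre = 28  [terminal]
38. n17.acc = 5  [g.pre * 2 - 51]
39. n17.key = 2  [g.pre + S.tag - 32]
40. n0.acc = 3  [len(C.fin) + 1]
41. n0.key = 30  [len(C.fin) + 28]

24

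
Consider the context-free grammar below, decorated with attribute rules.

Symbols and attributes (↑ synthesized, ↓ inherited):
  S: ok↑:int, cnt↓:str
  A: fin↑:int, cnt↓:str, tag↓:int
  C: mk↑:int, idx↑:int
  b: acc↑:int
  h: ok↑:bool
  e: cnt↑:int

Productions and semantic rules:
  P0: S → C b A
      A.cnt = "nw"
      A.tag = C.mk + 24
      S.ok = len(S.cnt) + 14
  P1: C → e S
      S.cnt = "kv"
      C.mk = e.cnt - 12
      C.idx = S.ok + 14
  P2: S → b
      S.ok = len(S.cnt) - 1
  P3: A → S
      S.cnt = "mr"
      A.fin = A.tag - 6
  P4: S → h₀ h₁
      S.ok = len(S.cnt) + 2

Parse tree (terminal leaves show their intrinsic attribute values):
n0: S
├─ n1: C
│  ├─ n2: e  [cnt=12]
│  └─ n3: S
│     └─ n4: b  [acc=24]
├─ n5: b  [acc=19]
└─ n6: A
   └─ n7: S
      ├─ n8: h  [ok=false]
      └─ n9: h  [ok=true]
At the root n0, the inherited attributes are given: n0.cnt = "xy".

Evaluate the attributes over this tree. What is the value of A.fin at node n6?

18

1. n0.cnt = "xy"  [given at root]
2. n2.cnt = 12  [terminal]
3. n3.cnt = "kv"  ["kv"]
4. n4.acc = 24  [terminal]
5. n3.ok = 1  [len(S.cnt) - 1]
6. n1.mk = 0  [e.cnt - 12]
7. n1.idx = 15  [S.ok + 14]
8. n5.acc = 19  [terminal]
9. n6.cnt = "nw"  ["nw"]
10. n6.tag = 24  [C.mk + 24]
11. n7.cnt = "mr"  ["mr"]
12. n8.ok = false  [terminal]
13. n9.ok = true  [terminal]
14. n7.ok = 4  [len(S.cnt) + 2]
15. n6.fin = 18  [A.tag - 6]
16. n0.ok = 16  [len(S.cnt) + 14]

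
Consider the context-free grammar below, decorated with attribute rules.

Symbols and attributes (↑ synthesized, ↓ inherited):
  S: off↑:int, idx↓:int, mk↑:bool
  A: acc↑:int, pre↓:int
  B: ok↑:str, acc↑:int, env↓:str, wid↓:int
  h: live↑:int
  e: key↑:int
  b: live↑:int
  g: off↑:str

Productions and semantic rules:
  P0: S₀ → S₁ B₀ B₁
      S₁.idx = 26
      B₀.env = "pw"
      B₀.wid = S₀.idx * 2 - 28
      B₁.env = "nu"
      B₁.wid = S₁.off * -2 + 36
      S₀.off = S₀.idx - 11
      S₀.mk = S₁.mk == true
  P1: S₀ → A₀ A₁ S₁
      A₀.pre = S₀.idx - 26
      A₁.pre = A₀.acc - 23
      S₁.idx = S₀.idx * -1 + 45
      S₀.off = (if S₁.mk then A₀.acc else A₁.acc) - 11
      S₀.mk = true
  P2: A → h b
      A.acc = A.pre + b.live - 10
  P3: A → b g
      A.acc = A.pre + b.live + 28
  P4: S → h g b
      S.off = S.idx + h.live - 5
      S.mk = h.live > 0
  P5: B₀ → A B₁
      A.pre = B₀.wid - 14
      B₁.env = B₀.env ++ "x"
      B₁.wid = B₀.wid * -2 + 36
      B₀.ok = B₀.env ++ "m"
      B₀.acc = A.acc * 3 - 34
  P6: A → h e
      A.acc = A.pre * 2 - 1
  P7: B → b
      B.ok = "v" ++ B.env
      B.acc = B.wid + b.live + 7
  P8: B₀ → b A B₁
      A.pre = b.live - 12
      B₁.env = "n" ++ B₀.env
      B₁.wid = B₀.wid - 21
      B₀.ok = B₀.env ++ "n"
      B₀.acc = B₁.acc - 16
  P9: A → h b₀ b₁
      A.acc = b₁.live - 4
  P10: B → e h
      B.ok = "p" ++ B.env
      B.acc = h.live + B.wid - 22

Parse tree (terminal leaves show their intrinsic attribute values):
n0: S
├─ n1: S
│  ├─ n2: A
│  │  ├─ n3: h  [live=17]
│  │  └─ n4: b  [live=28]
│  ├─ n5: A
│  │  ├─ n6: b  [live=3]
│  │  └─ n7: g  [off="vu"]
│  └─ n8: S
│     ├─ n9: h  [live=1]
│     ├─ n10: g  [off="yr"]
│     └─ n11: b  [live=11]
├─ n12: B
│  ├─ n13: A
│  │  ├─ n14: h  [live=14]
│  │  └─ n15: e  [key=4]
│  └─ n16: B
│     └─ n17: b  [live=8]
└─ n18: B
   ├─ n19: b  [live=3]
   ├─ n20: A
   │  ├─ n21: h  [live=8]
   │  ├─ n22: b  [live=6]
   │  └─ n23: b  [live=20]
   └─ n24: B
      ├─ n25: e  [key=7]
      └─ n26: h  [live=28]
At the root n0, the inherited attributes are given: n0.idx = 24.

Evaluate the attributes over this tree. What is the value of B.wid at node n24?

1

1. n0.idx = 24  [given at root]
2. n1.idx = 26  [26]
3. n2.pre = 0  [S₀.idx - 26]
4. n3.live = 17  [terminal]
5. n4.live = 28  [terminal]
6. n2.acc = 18  [A.pre + b.live - 10]
7. n5.pre = -5  [A₀.acc - 23]
8. n6.live = 3  [terminal]
9. n7.off = "vu"  [terminal]
10. n5.acc = 26  [A.pre + b.live + 28]
11. n8.idx = 19  [S₀.idx * -1 + 45]
12. n9.live = 1  [terminal]
13. n10.off = "yr"  [terminal]
14. n11.live = 11  [terminal]
15. n8.off = 15  [S.idx + h.live - 5]
16. n8.mk = true  [h.live > 0]
17. n1.off = 7  [(if S₁.mk then A₀.acc else A₁.acc) - 11]
18. n1.mk = true  [true]
19. n12.env = "pw"  ["pw"]
20. n12.wid = 20  [S₀.idx * 2 - 28]
21. n13.pre = 6  [B₀.wid - 14]
22. n14.live = 14  [terminal]
23. n15.key = 4  [terminal]
24. n13.acc = 11  [A.pre * 2 - 1]
25. n16.env = "pwx"  [B₀.env ++ "x"]
26. n16.wid = -4  [B₀.wid * -2 + 36]
27. n17.live = 8  [terminal]
28. n16.ok = "vpwx"  ["v" ++ B.env]
29. n16.acc = 11  [B.wid + b.live + 7]
30. n12.ok = "pwm"  [B₀.env ++ "m"]
31. n12.acc = -1  [A.acc * 3 - 34]
32. n18.env = "nu"  ["nu"]
33. n18.wid = 22  [S₁.off * -2 + 36]
34. n19.live = 3  [terminal]
35. n20.pre = -9  [b.live - 12]
36. n21.live = 8  [terminal]
37. n22.live = 6  [terminal]
38. n23.live = 20  [terminal]
39. n20.acc = 16  [b₁.live - 4]
40. n24.env = "nnu"  ["n" ++ B₀.env]
41. n24.wid = 1  [B₀.wid - 21]
42. n25.key = 7  [terminal]
43. n26.live = 28  [terminal]
44. n24.ok = "pnnu"  ["p" ++ B.env]
45. n24.acc = 7  [h.live + B.wid - 22]
46. n18.ok = "nun"  [B₀.env ++ "n"]
47. n18.acc = -9  [B₁.acc - 16]
48. n0.off = 13  [S₀.idx - 11]
49. n0.mk = true  [S₁.mk == true]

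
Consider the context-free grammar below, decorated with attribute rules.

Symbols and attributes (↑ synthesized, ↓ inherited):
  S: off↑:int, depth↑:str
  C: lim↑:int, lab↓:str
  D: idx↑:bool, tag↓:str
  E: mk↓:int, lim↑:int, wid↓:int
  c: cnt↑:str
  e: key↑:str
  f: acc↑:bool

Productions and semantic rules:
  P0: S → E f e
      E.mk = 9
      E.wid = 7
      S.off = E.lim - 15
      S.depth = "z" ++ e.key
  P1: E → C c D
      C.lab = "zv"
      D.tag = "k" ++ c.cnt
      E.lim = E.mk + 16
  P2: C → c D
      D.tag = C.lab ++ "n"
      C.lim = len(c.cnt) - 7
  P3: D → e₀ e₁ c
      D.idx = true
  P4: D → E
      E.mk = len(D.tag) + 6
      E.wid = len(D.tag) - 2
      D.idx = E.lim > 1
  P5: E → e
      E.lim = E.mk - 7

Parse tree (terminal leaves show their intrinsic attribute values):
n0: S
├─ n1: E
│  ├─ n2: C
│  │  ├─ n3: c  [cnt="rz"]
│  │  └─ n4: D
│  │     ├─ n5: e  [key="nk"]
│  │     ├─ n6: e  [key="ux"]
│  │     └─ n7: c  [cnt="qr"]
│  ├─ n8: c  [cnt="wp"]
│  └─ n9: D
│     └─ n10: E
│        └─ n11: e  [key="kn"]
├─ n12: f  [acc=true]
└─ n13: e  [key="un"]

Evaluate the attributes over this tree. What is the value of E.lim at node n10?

2

1. n1.mk = 9  [9]
2. n1.wid = 7  [7]
3. n2.lab = "zv"  ["zv"]
4. n3.cnt = "rz"  [terminal]
5. n4.tag = "zvn"  [C.lab ++ "n"]
6. n5.key = "nk"  [terminal]
7. n6.key = "ux"  [terminal]
8. n7.cnt = "qr"  [terminal]
9. n4.idx = true  [true]
10. n2.lim = -5  [len(c.cnt) - 7]
11. n8.cnt = "wp"  [terminal]
12. n9.tag = "kwp"  ["k" ++ c.cnt]
13. n10.mk = 9  [len(D.tag) + 6]
14. n10.wid = 1  [len(D.tag) - 2]
15. n11.key = "kn"  [terminal]
16. n10.lim = 2  [E.mk - 7]
17. n9.idx = true  [E.lim > 1]
18. n1.lim = 25  [E.mk + 16]
19. n12.acc = true  [terminal]
20. n13.key = "un"  [terminal]
21. n0.off = 10  [E.lim - 15]
22. n0.depth = "zun"  ["z" ++ e.key]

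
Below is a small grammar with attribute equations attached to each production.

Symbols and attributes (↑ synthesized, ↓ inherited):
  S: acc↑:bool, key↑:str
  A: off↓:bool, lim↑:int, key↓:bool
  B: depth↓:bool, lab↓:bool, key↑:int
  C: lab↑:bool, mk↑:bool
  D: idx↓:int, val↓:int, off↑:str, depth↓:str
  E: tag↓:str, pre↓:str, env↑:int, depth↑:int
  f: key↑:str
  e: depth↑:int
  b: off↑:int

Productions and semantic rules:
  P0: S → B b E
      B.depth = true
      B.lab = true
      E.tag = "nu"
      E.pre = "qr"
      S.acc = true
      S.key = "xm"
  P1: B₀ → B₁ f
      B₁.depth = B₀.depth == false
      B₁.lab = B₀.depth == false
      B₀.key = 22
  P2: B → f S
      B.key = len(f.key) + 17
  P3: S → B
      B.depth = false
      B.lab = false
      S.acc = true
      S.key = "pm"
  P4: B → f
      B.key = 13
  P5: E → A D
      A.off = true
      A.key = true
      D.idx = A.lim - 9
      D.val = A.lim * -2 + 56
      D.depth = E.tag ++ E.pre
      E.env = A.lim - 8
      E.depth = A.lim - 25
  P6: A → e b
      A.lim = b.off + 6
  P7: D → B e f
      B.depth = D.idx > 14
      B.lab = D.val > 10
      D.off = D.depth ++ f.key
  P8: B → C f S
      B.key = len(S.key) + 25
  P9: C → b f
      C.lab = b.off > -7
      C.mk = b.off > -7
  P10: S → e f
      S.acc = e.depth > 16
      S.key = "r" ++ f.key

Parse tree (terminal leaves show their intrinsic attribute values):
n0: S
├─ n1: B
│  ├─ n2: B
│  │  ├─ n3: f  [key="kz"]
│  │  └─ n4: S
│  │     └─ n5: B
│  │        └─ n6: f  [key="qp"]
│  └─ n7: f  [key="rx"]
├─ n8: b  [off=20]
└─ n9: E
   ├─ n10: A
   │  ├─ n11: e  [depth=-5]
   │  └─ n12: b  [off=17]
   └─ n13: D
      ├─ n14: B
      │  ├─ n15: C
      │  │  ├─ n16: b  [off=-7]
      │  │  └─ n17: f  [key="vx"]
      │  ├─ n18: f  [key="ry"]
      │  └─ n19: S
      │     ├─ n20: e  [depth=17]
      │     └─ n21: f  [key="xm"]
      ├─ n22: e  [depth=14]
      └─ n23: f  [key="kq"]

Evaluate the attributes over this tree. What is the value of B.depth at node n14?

1. n1.depth = true  [true]
2. n1.lab = true  [true]
3. n2.depth = false  [B₀.depth == false]
4. n2.lab = false  [B₀.depth == false]
5. n3.key = "kz"  [terminal]
6. n5.depth = false  [false]
7. n5.lab = false  [false]
8. n6.key = "qp"  [terminal]
9. n5.key = 13  [13]
10. n4.acc = true  [true]
11. n4.key = "pm"  ["pm"]
12. n2.key = 19  [len(f.key) + 17]
13. n7.key = "rx"  [terminal]
14. n1.key = 22  [22]
15. n8.off = 20  [terminal]
16. n9.tag = "nu"  ["nu"]
17. n9.pre = "qr"  ["qr"]
18. n10.off = true  [true]
19. n10.key = true  [true]
20. n11.depth = -5  [terminal]
21. n12.off = 17  [terminal]
22. n10.lim = 23  [b.off + 6]
23. n13.idx = 14  [A.lim - 9]
24. n13.val = 10  [A.lim * -2 + 56]
25. n13.depth = "nuqr"  [E.tag ++ E.pre]
26. n14.depth = false  [D.idx > 14]
27. n14.lab = false  [D.val > 10]
28. n16.off = -7  [terminal]
29. n17.key = "vx"  [terminal]
30. n15.lab = false  [b.off > -7]
31. n15.mk = false  [b.off > -7]
32. n18.key = "ry"  [terminal]
33. n20.depth = 17  [terminal]
34. n21.key = "xm"  [terminal]
35. n19.acc = true  [e.depth > 16]
36. n19.key = "rxm"  ["r" ++ f.key]
37. n14.key = 28  [len(S.key) + 25]
38. n22.depth = 14  [terminal]
39. n23.key = "kq"  [terminal]
40. n13.off = "nuqrkq"  [D.depth ++ f.key]
41. n9.env = 15  [A.lim - 8]
42. n9.depth = -2  [A.lim - 25]
43. n0.acc = true  [true]
44. n0.key = "xm"  ["xm"]

false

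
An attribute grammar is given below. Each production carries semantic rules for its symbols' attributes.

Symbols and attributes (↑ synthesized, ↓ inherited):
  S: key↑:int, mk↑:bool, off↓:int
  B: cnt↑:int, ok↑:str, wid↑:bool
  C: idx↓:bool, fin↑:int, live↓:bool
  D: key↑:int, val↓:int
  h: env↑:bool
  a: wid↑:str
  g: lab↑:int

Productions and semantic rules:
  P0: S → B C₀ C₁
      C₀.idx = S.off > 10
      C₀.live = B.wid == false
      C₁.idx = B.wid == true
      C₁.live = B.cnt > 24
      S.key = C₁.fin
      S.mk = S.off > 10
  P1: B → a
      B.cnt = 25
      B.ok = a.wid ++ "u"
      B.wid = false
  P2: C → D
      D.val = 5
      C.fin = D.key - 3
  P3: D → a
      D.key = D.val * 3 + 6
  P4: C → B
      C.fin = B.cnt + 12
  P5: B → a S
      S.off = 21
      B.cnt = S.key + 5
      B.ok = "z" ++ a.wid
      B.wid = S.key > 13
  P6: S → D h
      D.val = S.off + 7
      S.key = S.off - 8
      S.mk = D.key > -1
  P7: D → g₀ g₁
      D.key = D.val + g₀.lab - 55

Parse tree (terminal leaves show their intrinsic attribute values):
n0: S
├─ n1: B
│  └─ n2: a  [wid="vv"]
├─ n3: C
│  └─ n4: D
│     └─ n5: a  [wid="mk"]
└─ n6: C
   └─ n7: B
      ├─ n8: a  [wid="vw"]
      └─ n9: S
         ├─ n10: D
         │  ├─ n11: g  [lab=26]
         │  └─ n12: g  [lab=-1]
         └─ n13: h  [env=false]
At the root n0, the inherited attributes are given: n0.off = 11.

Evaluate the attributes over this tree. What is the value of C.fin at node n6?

1. n0.off = 11  [given at root]
2. n2.wid = "vv"  [terminal]
3. n1.cnt = 25  [25]
4. n1.ok = "vvu"  [a.wid ++ "u"]
5. n1.wid = false  [false]
6. n3.idx = true  [S.off > 10]
7. n3.live = true  [B.wid == false]
8. n4.val = 5  [5]
9. n5.wid = "mk"  [terminal]
10. n4.key = 21  [D.val * 3 + 6]
11. n3.fin = 18  [D.key - 3]
12. n6.idx = false  [B.wid == true]
13. n6.live = true  [B.cnt > 24]
14. n8.wid = "vw"  [terminal]
15. n9.off = 21  [21]
16. n10.val = 28  [S.off + 7]
17. n11.lab = 26  [terminal]
18. n12.lab = -1  [terminal]
19. n10.key = -1  [D.val + g₀.lab - 55]
20. n13.env = false  [terminal]
21. n9.key = 13  [S.off - 8]
22. n9.mk = false  [D.key > -1]
23. n7.cnt = 18  [S.key + 5]
24. n7.ok = "zvw"  ["z" ++ a.wid]
25. n7.wid = false  [S.key > 13]
26. n6.fin = 30  [B.cnt + 12]
27. n0.key = 30  [C₁.fin]
28. n0.mk = true  [S.off > 10]

30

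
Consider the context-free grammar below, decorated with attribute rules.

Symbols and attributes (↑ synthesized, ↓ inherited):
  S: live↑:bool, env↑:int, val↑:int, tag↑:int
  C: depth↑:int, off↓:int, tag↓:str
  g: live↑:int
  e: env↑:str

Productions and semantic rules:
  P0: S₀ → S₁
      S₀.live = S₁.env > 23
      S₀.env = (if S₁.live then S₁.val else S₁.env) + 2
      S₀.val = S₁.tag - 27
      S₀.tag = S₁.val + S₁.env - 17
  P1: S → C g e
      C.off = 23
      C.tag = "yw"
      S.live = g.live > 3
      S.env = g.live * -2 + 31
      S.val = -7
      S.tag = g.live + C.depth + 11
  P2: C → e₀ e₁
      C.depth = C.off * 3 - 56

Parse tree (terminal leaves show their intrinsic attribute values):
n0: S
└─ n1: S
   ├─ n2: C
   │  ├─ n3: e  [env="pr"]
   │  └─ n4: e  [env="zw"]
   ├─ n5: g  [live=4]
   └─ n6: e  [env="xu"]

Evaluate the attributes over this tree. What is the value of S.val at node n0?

1

1. n2.off = 23  [23]
2. n2.tag = "yw"  ["yw"]
3. n3.env = "pr"  [terminal]
4. n4.env = "zw"  [terminal]
5. n2.depth = 13  [C.off * 3 - 56]
6. n5.live = 4  [terminal]
7. n6.env = "xu"  [terminal]
8. n1.live = true  [g.live > 3]
9. n1.env = 23  [g.live * -2 + 31]
10. n1.val = -7  [-7]
11. n1.tag = 28  [g.live + C.depth + 11]
12. n0.live = false  [S₁.env > 23]
13. n0.env = -5  [(if S₁.live then S₁.val else S₁.env) + 2]
14. n0.val = 1  [S₁.tag - 27]
15. n0.tag = -1  [S₁.val + S₁.env - 17]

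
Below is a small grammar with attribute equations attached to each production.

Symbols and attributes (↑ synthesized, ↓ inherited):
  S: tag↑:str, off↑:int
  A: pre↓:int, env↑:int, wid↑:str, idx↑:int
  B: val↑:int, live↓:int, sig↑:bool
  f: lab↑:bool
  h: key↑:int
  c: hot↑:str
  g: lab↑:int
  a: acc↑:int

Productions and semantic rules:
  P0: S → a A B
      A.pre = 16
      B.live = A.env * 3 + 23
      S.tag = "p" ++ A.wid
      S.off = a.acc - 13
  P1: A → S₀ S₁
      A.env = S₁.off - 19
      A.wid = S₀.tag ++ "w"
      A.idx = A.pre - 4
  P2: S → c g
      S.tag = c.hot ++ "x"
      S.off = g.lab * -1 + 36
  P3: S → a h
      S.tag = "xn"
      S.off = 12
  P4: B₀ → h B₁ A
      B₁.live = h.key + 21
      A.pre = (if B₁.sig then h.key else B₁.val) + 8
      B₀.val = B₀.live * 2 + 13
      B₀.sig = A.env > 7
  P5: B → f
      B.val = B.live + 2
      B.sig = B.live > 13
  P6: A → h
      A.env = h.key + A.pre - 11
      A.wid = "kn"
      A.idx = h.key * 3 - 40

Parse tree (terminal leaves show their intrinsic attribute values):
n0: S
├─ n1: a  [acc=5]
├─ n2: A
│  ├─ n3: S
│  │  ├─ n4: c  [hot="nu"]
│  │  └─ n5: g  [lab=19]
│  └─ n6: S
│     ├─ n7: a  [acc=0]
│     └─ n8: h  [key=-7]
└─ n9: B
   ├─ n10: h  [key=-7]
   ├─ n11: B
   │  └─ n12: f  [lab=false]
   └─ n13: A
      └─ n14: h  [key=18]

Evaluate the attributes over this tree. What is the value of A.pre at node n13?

1

1. n1.acc = 5  [terminal]
2. n2.pre = 16  [16]
3. n4.hot = "nu"  [terminal]
4. n5.lab = 19  [terminal]
5. n3.tag = "nux"  [c.hot ++ "x"]
6. n3.off = 17  [g.lab * -1 + 36]
7. n7.acc = 0  [terminal]
8. n8.key = -7  [terminal]
9. n6.tag = "xn"  ["xn"]
10. n6.off = 12  [12]
11. n2.env = -7  [S₁.off - 19]
12. n2.wid = "nuxw"  [S₀.tag ++ "w"]
13. n2.idx = 12  [A.pre - 4]
14. n9.live = 2  [A.env * 3 + 23]
15. n10.key = -7  [terminal]
16. n11.live = 14  [h.key + 21]
17. n12.lab = false  [terminal]
18. n11.val = 16  [B.live + 2]
19. n11.sig = true  [B.live > 13]
20. n13.pre = 1  [(if B₁.sig then h.key else B₁.val) + 8]
21. n14.key = 18  [terminal]
22. n13.env = 8  [h.key + A.pre - 11]
23. n13.wid = "kn"  ["kn"]
24. n13.idx = 14  [h.key * 3 - 40]
25. n9.val = 17  [B₀.live * 2 + 13]
26. n9.sig = true  [A.env > 7]
27. n0.tag = "pnuxw"  ["p" ++ A.wid]
28. n0.off = -8  [a.acc - 13]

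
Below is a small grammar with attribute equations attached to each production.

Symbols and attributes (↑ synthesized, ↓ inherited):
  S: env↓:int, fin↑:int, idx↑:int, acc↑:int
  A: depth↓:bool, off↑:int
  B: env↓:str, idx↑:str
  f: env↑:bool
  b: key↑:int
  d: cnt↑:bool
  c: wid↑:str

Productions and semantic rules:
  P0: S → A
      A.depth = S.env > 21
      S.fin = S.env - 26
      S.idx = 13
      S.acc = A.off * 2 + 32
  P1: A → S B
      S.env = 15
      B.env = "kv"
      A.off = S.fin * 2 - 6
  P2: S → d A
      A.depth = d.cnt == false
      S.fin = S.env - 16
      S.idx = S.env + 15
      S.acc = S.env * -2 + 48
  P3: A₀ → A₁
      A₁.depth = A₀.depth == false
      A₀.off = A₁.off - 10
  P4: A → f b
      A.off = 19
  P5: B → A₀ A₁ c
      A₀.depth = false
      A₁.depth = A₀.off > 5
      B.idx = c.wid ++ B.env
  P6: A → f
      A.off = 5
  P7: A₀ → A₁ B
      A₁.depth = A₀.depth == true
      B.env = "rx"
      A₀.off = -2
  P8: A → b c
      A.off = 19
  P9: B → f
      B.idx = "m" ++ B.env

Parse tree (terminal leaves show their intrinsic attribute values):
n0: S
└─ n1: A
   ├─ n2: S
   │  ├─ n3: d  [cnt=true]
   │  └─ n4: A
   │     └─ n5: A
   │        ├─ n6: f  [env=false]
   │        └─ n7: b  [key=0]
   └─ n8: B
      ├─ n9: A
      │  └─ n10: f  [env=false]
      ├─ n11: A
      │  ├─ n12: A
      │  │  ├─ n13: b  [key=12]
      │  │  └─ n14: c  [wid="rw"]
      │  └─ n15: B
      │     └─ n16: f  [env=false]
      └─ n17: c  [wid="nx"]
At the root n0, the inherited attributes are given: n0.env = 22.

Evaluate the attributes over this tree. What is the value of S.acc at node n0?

16

1. n0.env = 22  [given at root]
2. n1.depth = true  [S.env > 21]
3. n2.env = 15  [15]
4. n3.cnt = true  [terminal]
5. n4.depth = false  [d.cnt == false]
6. n5.depth = true  [A₀.depth == false]
7. n6.env = false  [terminal]
8. n7.key = 0  [terminal]
9. n5.off = 19  [19]
10. n4.off = 9  [A₁.off - 10]
11. n2.fin = -1  [S.env - 16]
12. n2.idx = 30  [S.env + 15]
13. n2.acc = 18  [S.env * -2 + 48]
14. n8.env = "kv"  ["kv"]
15. n9.depth = false  [false]
16. n10.env = false  [terminal]
17. n9.off = 5  [5]
18. n11.depth = false  [A₀.off > 5]
19. n12.depth = false  [A₀.depth == true]
20. n13.key = 12  [terminal]
21. n14.wid = "rw"  [terminal]
22. n12.off = 19  [19]
23. n15.env = "rx"  ["rx"]
24. n16.env = false  [terminal]
25. n15.idx = "mrx"  ["m" ++ B.env]
26. n11.off = -2  [-2]
27. n17.wid = "nx"  [terminal]
28. n8.idx = "nxkv"  [c.wid ++ B.env]
29. n1.off = -8  [S.fin * 2 - 6]
30. n0.fin = -4  [S.env - 26]
31. n0.idx = 13  [13]
32. n0.acc = 16  [A.off * 2 + 32]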